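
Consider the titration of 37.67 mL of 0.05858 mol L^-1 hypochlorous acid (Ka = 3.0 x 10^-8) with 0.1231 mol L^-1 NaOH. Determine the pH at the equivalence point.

n(HClO) = 0.05858 x 0.03767 = 0.002207 mol; V(NaOH) at equivalence = 0.002207/0.1231 = 0.01793 L.
At equivalence all the acid is converted to ClO-; total volume = 0.03767 + 0.01793 = 0.05560 L, so [ClO-] = 0.002207/0.05560 = 0.03969 M.
Kb = Kw/Ka = 1.0e-14 / 3.0 x 10^-8 = 3.33e-7.
[OH^-] = sqrt(Kb x [ClO-]) = sqrt(3.33e-7 x 0.03969) = 0.000115 M.
pOH = 3.94, so pH = 14.00 - 3.94 = 10.06.

10.06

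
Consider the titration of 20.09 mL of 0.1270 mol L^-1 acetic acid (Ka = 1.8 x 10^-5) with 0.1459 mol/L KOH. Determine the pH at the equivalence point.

n(CH3COOH) = 0.1270 x 0.02009 = 0.002551 mol; V(KOH) at equivalence = 0.002551/0.1459 = 0.01749 L.
At equivalence all the acid is converted to CH3COO-; total volume = 0.02009 + 0.01749 = 0.03758 L, so [CH3COO-] = 0.002551/0.03758 = 0.06790 M.
Kb = Kw/Ka = 1.0e-14 / 1.8 x 10^-5 = 5.56e-10.
[OH^-] = sqrt(Kb x [CH3COO-]) = sqrt(5.56e-10 x 0.06790) = 6.14e-6 M.
pOH = 5.21, so pH = 14.00 - 5.21 = 8.79.

8.79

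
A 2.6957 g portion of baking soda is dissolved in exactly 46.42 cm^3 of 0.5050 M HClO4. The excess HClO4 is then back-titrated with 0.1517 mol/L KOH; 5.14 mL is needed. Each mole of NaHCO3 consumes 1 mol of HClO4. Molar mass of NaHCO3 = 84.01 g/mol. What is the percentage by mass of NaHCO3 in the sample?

Total n(HClO4) added = 0.5050 x 0.04642 = 0.02344 mol.
n(KOH) used = 0.1517 x 0.005140 = 0.0007797 mol, which equals the excess n(HClO4).
So n(HClO4) consumed by the sample = 0.02344 - 0.0007797 = 0.02266 mol.
n(NaHCO3) = 0.02266 / 1 = 0.02266 mol.
mass NaHCO3 = 0.02266 x 84.01 = 1.904 g, so %NaHCO3 = 1.904/2.6957 x 100 = 70.6%.

70.6%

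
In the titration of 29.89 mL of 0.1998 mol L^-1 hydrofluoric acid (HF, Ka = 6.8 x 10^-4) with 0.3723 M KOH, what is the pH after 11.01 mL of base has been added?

3.51

Initial n(HF) = 0.1998 x 0.02989 = 0.005972 mol.
n(KOH) added = 0.3723 x 0.01101 = 0.004099 mol, converting that many moles of HF to F-.
Remaining n(HF) = 0.001873 mol; n(F-) = 0.004099 mol.
By Henderson-Hasselbalch, pH = pKa + log([A^-]/[HA]) = 3.17 + log(0.004099/0.001873) = 3.17 + (+0.34) = 3.51.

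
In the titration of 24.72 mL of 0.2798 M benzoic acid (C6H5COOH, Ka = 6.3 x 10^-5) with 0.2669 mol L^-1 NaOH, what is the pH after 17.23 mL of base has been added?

4.50

Initial n(C6H5COOH) = 0.2798 x 0.02472 = 0.006917 mol.
n(NaOH) added = 0.2669 x 0.01723 = 0.004599 mol, converting that many moles of C6H5COOH to C6H5COO-.
Remaining n(C6H5COOH) = 0.002318 mol; n(C6H5COO-) = 0.004599 mol.
By Henderson-Hasselbalch, pH = pKa + log([A^-]/[HA]) = 4.20 + log(0.004599/0.002318) = 4.20 + (+0.30) = 4.50.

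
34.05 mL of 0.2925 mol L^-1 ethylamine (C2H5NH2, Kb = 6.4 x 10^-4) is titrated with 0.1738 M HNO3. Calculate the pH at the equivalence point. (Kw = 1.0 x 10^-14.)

5.88

n(C2H5NH2) = 0.2925 x 0.03405 = 0.009960 mol; V(HNO3) at equivalence = 0.009960/0.1738 = 0.05731 L.
At equivalence the base is fully converted to C2H5NH3+; total volume = 0.09136 L, so [C2H5NH3+] = 0.009960/0.09136 = 0.1090 M.
Ka(C2H5NH3+) = Kw/Kb = 1.0e-14 / 6.4 x 10^-4 = 1.56e-11.
[H^+] = sqrt(Ka x [C2H5NH3+]) = sqrt(1.56e-11 x 0.1090) = 1.31e-6 M.
pH = -log(1.31e-6) = 5.88.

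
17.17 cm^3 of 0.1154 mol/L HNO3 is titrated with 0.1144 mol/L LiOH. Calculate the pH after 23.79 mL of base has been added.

12.26

n(acid) = 0.1154 x 0.01717 = 0.001981 mol; n(LiOH) added = 0.1144 x 0.02379 = 0.002722 mol.
Base is in excess by 0.002722 - 0.001981 = 0.0007402 mol in a total volume of 0.04096 L.
[OH^-] = 0.0007402/0.04096 = 0.01807 M, so pOH = 1.74 and pH = 14.00 - 1.74 = 12.26.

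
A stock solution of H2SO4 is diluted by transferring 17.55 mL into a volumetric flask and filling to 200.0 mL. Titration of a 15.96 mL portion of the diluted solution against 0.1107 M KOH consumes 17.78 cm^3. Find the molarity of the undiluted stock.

n(KOH) = 0.1107 x 0.01778 = 0.001968 mol.
n(H2SO4) in the aliquot = 0.001968 x 1/2 = 0.0009841 mol.
[diluted H2SO4] = 0.0009841 / 0.01596 = 0.06166 M.
Dilution factor = 200.0/17.55 = 11.40, so [stock] = 0.06166 x 11.40 = 0.703 M.

0.703 M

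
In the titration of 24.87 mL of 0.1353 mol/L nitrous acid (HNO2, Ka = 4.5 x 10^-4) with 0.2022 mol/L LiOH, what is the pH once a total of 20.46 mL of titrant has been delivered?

n(acid) = 0.1353 x 0.02487 = 0.003365 mol; n(LiOH) added = 0.2022 x 0.02046 = 0.004137 mol.
Base is in excess by 0.004137 - 0.003365 = 0.0007721 mol in a total volume of 0.04533 L.
[OH^-] = 0.0007721/0.04533 = 0.01703 M, so pOH = 1.77 and pH = 14.00 - 1.77 = 12.23.

12.23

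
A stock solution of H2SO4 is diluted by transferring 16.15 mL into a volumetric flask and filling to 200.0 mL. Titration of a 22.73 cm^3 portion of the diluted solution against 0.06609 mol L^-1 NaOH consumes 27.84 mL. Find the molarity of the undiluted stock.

0.501 M

n(NaOH) = 0.06609 x 0.02784 = 0.001840 mol.
n(H2SO4) in the aliquot = 0.001840 x 1/2 = 0.0009200 mol.
[diluted H2SO4] = 0.0009200 / 0.02273 = 0.04047 M.
Dilution factor = 200.0/16.15 = 12.38, so [stock] = 0.04047 x 12.38 = 0.501 M.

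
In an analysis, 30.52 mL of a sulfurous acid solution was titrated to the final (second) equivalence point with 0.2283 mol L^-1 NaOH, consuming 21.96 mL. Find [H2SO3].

0.0821 M

n(NaOH) = 0.2283 x 0.02196 = 0.005013 mol.
At the final (second) equivalence point, 2 mol OH^- react per mol H2SO3, so n(H2SO3) = 0.005013 / 2 = 0.002507 mol.
[H2SO3] = 0.002507 / 0.03052 L = 0.0821 M.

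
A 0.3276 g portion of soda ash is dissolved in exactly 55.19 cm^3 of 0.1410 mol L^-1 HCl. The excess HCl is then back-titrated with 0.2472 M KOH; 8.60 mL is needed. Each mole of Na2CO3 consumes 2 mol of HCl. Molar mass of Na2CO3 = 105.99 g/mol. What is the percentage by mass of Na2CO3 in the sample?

91.5%

Total n(HCl) added = 0.1410 x 0.05519 = 0.007782 mol.
n(KOH) used = 0.2472 x 0.008600 = 0.002126 mol, which equals the excess n(HCl).
So n(HCl) consumed by the sample = 0.007782 - 0.002126 = 0.005656 mol.
n(Na2CO3) = 0.005656 / 2 = 0.002828 mol.
mass Na2CO3 = 0.002828 x 105.99 = 0.2997 g, so %Na2CO3 = 0.2997/0.3276 x 100 = 91.5%.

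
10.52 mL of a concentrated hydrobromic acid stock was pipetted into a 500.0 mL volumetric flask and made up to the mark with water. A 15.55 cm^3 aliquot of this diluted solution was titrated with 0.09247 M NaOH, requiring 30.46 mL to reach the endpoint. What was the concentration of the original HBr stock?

8.61 M

n(NaOH) = 0.09247 x 0.03046 = 0.002817 mol.
n(HBr) in the aliquot = 0.002817 mol.
[diluted HBr] = 0.002817 / 0.01555 = 0.1811 M.
Dilution factor = 500.0/10.52 = 47.53, so [stock] = 0.1811 x 47.53 = 8.61 M.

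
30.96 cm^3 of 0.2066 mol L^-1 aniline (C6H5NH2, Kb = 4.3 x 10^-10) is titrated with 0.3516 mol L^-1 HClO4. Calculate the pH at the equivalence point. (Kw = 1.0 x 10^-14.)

n(C6H5NH2) = 0.2066 x 0.03096 = 0.006396 mol; V(HClO4) at equivalence = 0.006396/0.3516 = 0.01819 L.
At equivalence the base is fully converted to C6H5NH3+; total volume = 0.04915 L, so [C6H5NH3+] = 0.006396/0.04915 = 0.1301 M.
Ka(C6H5NH3+) = Kw/Kb = 1.0e-14 / 4.3 x 10^-10 = 2.33e-5.
[H^+] = sqrt(Ka x [C6H5NH3+]) = sqrt(2.33e-5 x 0.1301) = 0.00174 M.
pH = -log(0.00174) = 2.76.

2.76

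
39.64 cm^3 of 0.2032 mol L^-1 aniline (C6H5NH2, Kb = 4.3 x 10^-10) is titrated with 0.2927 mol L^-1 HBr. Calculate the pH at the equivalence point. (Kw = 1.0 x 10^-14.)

n(C6H5NH2) = 0.2032 x 0.03964 = 0.008055 mol; V(HBr) at equivalence = 0.008055/0.2927 = 0.02752 L.
At equivalence the base is fully converted to C6H5NH3+; total volume = 0.06716 L, so [C6H5NH3+] = 0.008055/0.06716 = 0.1199 M.
Ka(C6H5NH3+) = Kw/Kb = 1.0e-14 / 4.3 x 10^-10 = 2.33e-5.
[H^+] = sqrt(Ka x [C6H5NH3+]) = sqrt(2.33e-5 x 0.1199) = 0.00167 M.
pH = -log(0.00167) = 2.78.

2.78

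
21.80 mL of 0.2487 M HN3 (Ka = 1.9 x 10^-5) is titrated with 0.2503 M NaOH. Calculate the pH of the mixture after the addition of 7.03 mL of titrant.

Initial n(HN3) = 0.2487 x 0.02180 = 0.005422 mol.
n(NaOH) added = 0.2503 x 0.007030 = 0.001760 mol, converting that many moles of HN3 to N3-.
Remaining n(HN3) = 0.003662 mol; n(N3-) = 0.001760 mol.
By Henderson-Hasselbalch, pH = pKa + log([A^-]/[HA]) = 4.72 + log(0.001760/0.003662) = 4.72 + (-0.32) = 4.40.

4.40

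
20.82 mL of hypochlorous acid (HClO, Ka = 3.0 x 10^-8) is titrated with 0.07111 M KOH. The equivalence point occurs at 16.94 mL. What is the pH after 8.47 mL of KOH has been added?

8.47 mL is exactly half the equivalence volume (16.94/2), i.e. the half-equivalence point.
There, n(HA) = n(A^-), so pH = pKa = -log(3.0 x 10^-8) = 7.52.

7.52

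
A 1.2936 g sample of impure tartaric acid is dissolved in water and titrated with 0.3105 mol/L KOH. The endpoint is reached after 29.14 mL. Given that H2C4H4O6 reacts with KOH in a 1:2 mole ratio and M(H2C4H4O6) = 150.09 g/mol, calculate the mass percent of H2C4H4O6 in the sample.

52.5%

n(KOH) = 0.3105 x 0.02914 = 0.009048 mol.
n(H2C4H4O6) = 0.009048 / 2 = 0.004524 mol.
mass of H2C4H4O6 = 0.004524 x 150.09 = 0.6790 g.
% purity = 0.6790 / 1.2936 x 100 = 52.5%.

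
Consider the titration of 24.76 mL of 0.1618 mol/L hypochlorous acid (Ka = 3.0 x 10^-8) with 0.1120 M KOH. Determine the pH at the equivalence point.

10.17

n(HClO) = 0.1618 x 0.02476 = 0.004006 mol; V(KOH) at equivalence = 0.004006/0.1120 = 0.03577 L.
At equivalence all the acid is converted to ClO-; total volume = 0.02476 + 0.03577 = 0.06053 L, so [ClO-] = 0.004006/0.06053 = 0.06619 M.
Kb = Kw/Ka = 1.0e-14 / 3.0 x 10^-8 = 3.33e-7.
[OH^-] = sqrt(Kb x [ClO-]) = sqrt(3.33e-7 x 0.06619) = 0.000149 M.
pOH = 3.83, so pH = 14.00 - 3.83 = 10.17.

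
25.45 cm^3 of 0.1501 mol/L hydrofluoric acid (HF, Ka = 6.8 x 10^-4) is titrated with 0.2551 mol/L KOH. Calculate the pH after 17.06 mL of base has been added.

12.10

n(acid) = 0.1501 x 0.02545 = 0.003820 mol; n(KOH) added = 0.2551 x 0.01706 = 0.004352 mol.
Base is in excess by 0.004352 - 0.003820 = 0.0005320 mol in a total volume of 0.04251 L.
[OH^-] = 0.0005320/0.04251 = 0.01251 M, so pOH = 1.90 and pH = 14.00 - 1.90 = 12.10.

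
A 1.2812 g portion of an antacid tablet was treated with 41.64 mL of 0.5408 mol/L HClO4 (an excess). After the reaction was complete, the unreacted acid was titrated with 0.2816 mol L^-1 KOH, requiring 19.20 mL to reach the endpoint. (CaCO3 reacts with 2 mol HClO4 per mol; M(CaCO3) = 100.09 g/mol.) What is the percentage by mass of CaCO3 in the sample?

66.8%

Total n(HClO4) added = 0.5408 x 0.04164 = 0.02252 mol.
n(KOH) used = 0.2816 x 0.01920 = 0.005407 mol, which equals the excess n(HClO4).
So n(HClO4) consumed by the sample = 0.02252 - 0.005407 = 0.01711 mol.
n(CaCO3) = 0.01711 / 2 = 0.008556 mol.
mass CaCO3 = 0.008556 x 100.09 = 0.8564 g, so %CaCO3 = 0.8564/1.2812 x 100 = 66.8%.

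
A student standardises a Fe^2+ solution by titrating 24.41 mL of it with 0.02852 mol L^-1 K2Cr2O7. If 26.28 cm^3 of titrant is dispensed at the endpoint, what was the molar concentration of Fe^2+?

0.184 M

n(K2Cr2O7) = 0.02852 x 0.02628 = 0.0007495 mol.
From the balanced equation, 1 mol K2Cr2O7 reacts with 6 mol Fe^2+, so n(Fe^2+) = 0.0007495 x 6/1 = 0.004497 mol.
[Fe^2+] = 0.004497 / 0.02441 L = 0.184 M.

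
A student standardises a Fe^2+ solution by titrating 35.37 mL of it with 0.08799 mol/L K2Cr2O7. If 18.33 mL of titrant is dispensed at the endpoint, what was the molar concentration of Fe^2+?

0.274 M

n(K2Cr2O7) = 0.08799 x 0.01833 = 0.001613 mol.
From the balanced equation, 1 mol K2Cr2O7 reacts with 6 mol Fe^2+, so n(Fe^2+) = 0.001613 x 6/1 = 0.009677 mol.
[Fe^2+] = 0.009677 / 0.03537 L = 0.274 M.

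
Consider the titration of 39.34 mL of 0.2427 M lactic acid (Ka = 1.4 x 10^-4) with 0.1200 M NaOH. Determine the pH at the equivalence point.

n(HC3H5O3) = 0.2427 x 0.03934 = 0.009548 mol; V(NaOH) at equivalence = 0.009548/0.1200 = 0.07957 L.
At equivalence all the acid is converted to C3H5O3-; total volume = 0.03934 + 0.07957 = 0.1189 L, so [C3H5O3-] = 0.009548/0.1189 = 0.08030 M.
Kb = Kw/Ka = 1.0e-14 / 1.4 x 10^-4 = 7.14e-11.
[OH^-] = sqrt(Kb x [C3H5O3-]) = sqrt(7.14e-11 x 0.08030) = 2.39e-6 M.
pOH = 5.62, so pH = 14.00 - 5.62 = 8.38.

8.38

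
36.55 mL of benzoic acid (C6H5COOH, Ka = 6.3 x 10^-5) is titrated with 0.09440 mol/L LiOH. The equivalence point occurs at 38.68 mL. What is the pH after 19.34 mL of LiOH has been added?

4.20

19.34 mL is exactly half the equivalence volume (38.68/2), i.e. the half-equivalence point.
There, n(HA) = n(A^-), so pH = pKa = -log(6.3 x 10^-5) = 4.20.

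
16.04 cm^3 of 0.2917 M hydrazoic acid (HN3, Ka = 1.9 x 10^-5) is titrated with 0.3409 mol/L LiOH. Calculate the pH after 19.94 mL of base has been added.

n(acid) = 0.2917 x 0.01604 = 0.004679 mol; n(LiOH) added = 0.3409 x 0.01994 = 0.006798 mol.
Base is in excess by 0.006798 - 0.004679 = 0.002119 mol in a total volume of 0.03598 L.
[OH^-] = 0.002119/0.03598 = 0.05888 M, so pOH = 1.23 and pH = 14.00 - 1.23 = 12.77.

12.77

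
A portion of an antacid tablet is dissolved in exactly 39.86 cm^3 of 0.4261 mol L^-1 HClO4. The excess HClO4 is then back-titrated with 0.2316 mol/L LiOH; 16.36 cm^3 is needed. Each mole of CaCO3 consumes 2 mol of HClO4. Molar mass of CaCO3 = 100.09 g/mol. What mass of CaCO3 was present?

0.660 g

Total n(HClO4) added = 0.4261 x 0.03986 = 0.01698 mol.
n(LiOH) used = 0.2316 x 0.01636 = 0.003789 mol, which equals the excess n(HClO4).
So n(HClO4) consumed by the sample = 0.01698 - 0.003789 = 0.01320 mol.
n(CaCO3) = 0.01320 / 2 = 0.006598 mol.
mass = 0.006598 mol x 100.09 g/mol = 0.660 g.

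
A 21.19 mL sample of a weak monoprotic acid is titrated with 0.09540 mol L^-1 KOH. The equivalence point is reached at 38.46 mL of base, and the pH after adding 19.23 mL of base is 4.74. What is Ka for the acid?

19.23 mL is half of the equivalence volume, so this is the half-equivalence point where [HA] = [A^-].
At half-equivalence pH = pKa, so pKa = 4.74.
Ka = 10^(-4.74) = 1.8 x 10^-5.

1.8 x 10^-5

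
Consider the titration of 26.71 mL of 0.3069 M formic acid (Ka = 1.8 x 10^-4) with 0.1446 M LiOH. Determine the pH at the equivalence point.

8.37

n(HCOOH) = 0.3069 x 0.02671 = 0.008197 mol; V(LiOH) at equivalence = 0.008197/0.1446 = 0.05669 L.
At equivalence all the acid is converted to HCOO-; total volume = 0.02671 + 0.05669 = 0.08340 L, so [HCOO-] = 0.008197/0.08340 = 0.09829 M.
Kb = Kw/Ka = 1.0e-14 / 1.8 x 10^-4 = 5.56e-11.
[OH^-] = sqrt(Kb x [HCOO-]) = sqrt(5.56e-11 x 0.09829) = 2.34e-6 M.
pOH = 5.63, so pH = 14.00 - 5.63 = 8.37.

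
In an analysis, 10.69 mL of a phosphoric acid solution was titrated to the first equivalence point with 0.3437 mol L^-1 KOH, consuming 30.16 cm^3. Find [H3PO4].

0.970 M

n(KOH) = 0.3437 x 0.03016 = 0.01037 mol.
At the first equivalence point, 1 mol OH^- react per mol H3PO4, so n(H3PO4) = 0.01037 / 1 = 0.01037 mol.
[H3PO4] = 0.01037 / 0.01069 L = 0.970 M.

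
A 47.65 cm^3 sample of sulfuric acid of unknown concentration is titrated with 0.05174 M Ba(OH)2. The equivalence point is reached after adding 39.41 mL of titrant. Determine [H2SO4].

n(Ba(OH)2) delivered = 0.05174 x 0.03941 = 0.002039 mol.
For a 1:1 reaction, n(H2SO4) = 0.002039 mol.
[H2SO4] = 0.002039 mol / 0.04765 L = 0.0428 M.

0.0428 M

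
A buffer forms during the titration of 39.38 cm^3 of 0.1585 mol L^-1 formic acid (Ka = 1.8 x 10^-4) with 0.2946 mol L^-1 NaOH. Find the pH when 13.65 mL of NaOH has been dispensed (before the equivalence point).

4.00

Initial n(HCOOH) = 0.1585 x 0.03938 = 0.006242 mol.
n(NaOH) added = 0.2946 x 0.01365 = 0.004021 mol, converting that many moles of HCOOH to HCOO-.
Remaining n(HCOOH) = 0.002220 mol; n(HCOO-) = 0.004021 mol.
By Henderson-Hasselbalch, pH = pKa + log([A^-]/[HA]) = 3.74 + log(0.004021/0.002220) = 3.74 + (+0.26) = 4.00.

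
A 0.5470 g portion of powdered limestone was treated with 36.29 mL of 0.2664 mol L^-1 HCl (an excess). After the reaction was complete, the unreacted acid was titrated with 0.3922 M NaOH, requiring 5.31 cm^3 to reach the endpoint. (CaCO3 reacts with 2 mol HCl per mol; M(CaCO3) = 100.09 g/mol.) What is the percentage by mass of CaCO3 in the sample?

69.4%

Total n(HCl) added = 0.2664 x 0.03629 = 0.009668 mol.
n(NaOH) used = 0.3922 x 0.005310 = 0.002083 mol, which equals the excess n(HCl).
So n(HCl) consumed by the sample = 0.009668 - 0.002083 = 0.007585 mol.
n(CaCO3) = 0.007585 / 2 = 0.003793 mol.
mass CaCO3 = 0.003793 x 100.09 = 0.3796 g, so %CaCO3 = 0.3796/0.5470 x 100 = 69.4%.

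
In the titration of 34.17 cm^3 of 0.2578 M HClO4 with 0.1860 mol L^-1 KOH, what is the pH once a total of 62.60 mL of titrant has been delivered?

n(acid) = 0.2578 x 0.03417 = 0.008809 mol; n(KOH) added = 0.1860 x 0.06260 = 0.01164 mol.
Base is in excess by 0.01164 - 0.008809 = 0.002835 mol in a total volume of 0.09677 L.
[OH^-] = 0.002835/0.09677 = 0.02929 M, so pOH = 1.53 and pH = 14.00 - 1.53 = 12.47.

12.47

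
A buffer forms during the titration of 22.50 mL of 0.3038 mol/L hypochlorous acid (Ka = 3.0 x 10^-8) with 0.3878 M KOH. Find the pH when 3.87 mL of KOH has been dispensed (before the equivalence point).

Initial n(HClO) = 0.3038 x 0.02250 = 0.006836 mol.
n(KOH) added = 0.3878 x 0.003870 = 0.001501 mol, converting that many moles of HClO to ClO-.
Remaining n(HClO) = 0.005335 mol; n(ClO-) = 0.001501 mol.
By Henderson-Hasselbalch, pH = pKa + log([A^-]/[HA]) = 7.52 + log(0.001501/0.005335) = 7.52 + (-0.55) = 6.97.

6.97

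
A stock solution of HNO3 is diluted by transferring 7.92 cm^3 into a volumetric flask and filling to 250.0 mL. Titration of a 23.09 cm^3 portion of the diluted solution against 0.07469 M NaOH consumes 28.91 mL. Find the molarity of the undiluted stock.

n(NaOH) = 0.07469 x 0.02891 = 0.002159 mol.
n(HNO3) in the aliquot = 0.002159 mol.
[diluted HNO3] = 0.002159 / 0.02309 = 0.09352 M.
Dilution factor = 250.0/7.920 = 31.57, so [stock] = 0.09352 x 31.57 = 2.95 M.

2.95 M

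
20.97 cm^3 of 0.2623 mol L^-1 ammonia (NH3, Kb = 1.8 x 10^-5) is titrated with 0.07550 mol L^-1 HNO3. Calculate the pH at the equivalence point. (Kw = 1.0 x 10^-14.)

5.24

n(NH3) = 0.2623 x 0.02097 = 0.005500 mol; V(HNO3) at equivalence = 0.005500/0.07550 = 0.07285 L.
At equivalence the base is fully converted to NH4+; total volume = 0.09382 L, so [NH4+] = 0.005500/0.09382 = 0.05863 M.
Ka(NH4+) = Kw/Kb = 1.0e-14 / 1.8 x 10^-5 = 5.56e-10.
[H^+] = sqrt(Ka x [NH4+]) = sqrt(5.56e-10 x 0.05863) = 5.71e-6 M.
pH = -log(5.71e-6) = 5.24.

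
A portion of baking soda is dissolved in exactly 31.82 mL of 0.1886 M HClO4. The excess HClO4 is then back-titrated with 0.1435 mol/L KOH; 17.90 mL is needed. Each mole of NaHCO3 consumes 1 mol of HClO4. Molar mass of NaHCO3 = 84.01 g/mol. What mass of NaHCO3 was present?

0.288 g

Total n(HClO4) added = 0.1886 x 0.03182 = 0.006001 mol.
n(KOH) used = 0.1435 x 0.01790 = 0.002569 mol, which equals the excess n(HClO4).
So n(HClO4) consumed by the sample = 0.006001 - 0.002569 = 0.003433 mol.
n(NaHCO3) = 0.003433 / 1 = 0.003433 mol.
mass = 0.003433 mol x 84.01 g/mol = 0.288 g.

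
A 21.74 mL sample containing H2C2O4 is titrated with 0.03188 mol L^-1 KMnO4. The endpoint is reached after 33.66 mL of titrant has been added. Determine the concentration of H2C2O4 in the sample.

0.123 M

n(KMnO4) = 0.03188 x 0.03366 = 0.001073 mol.
From the balanced equation, 2 mol KMnO4 reacts with 5 mol H2C2O4, so n(H2C2O4) = 0.001073 x 5/2 = 0.002683 mol.
[H2C2O4] = 0.002683 / 0.02174 L = 0.123 M.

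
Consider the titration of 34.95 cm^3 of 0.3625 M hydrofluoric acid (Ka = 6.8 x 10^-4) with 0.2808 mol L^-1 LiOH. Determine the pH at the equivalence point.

8.18

n(HF) = 0.3625 x 0.03495 = 0.01267 mol; V(LiOH) at equivalence = 0.01267/0.2808 = 0.04512 L.
At equivalence all the acid is converted to F-; total volume = 0.03495 + 0.04512 = 0.08007 L, so [F-] = 0.01267/0.08007 = 0.1582 M.
Kb = Kw/Ka = 1.0e-14 / 6.8 x 10^-4 = 1.47e-11.
[OH^-] = sqrt(Kb x [F-]) = sqrt(1.47e-11 x 0.1582) = 1.53e-6 M.
pOH = 5.82, so pH = 14.00 - 5.82 = 8.18.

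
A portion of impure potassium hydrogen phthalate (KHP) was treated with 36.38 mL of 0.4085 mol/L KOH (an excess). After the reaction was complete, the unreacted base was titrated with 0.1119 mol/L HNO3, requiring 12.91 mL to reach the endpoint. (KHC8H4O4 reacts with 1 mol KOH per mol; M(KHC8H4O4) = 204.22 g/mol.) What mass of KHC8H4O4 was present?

Total n(KOH) added = 0.4085 x 0.03638 = 0.01486 mol.
n(HNO3) used = 0.1119 x 0.01291 = 0.001445 mol, which equals the excess n(KOH).
So n(KOH) consumed by the sample = 0.01486 - 0.001445 = 0.01342 mol.
n(KHC8H4O4) = 0.01342 / 1 = 0.01342 mol.
mass = 0.01342 mol x 204.22 g/mol = 2.74 g.

2.74 g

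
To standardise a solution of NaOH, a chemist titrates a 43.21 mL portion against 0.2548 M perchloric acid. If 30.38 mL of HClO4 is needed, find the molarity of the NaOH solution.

n(HClO4) delivered = 0.2548 x 0.03038 = 0.007741 mol.
For a 1:1 reaction, n(NaOH) = 0.007741 mol.
[NaOH] = 0.007741 mol / 0.04321 L = 0.179 M.

0.179 M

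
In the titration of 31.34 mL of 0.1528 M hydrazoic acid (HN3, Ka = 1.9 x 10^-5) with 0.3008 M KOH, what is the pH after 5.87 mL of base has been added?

Initial n(HN3) = 0.1528 x 0.03134 = 0.004789 mol.
n(KOH) added = 0.3008 x 0.005870 = 0.001766 mol, converting that many moles of HN3 to N3-.
Remaining n(HN3) = 0.003023 mol; n(N3-) = 0.001766 mol.
By Henderson-Hasselbalch, pH = pKa + log([A^-]/[HA]) = 4.72 + log(0.001766/0.003023) = 4.72 + (-0.23) = 4.49.

4.49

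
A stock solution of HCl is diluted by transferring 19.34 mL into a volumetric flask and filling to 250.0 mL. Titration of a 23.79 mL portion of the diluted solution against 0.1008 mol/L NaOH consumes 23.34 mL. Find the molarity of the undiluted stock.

1.28 M

n(NaOH) = 0.1008 x 0.02334 = 0.002353 mol.
n(HCl) in the aliquot = 0.002353 mol.
[diluted HCl] = 0.002353 / 0.02379 = 0.09889 M.
Dilution factor = 250.0/19.34 = 12.93, so [stock] = 0.09889 x 12.93 = 1.28 M.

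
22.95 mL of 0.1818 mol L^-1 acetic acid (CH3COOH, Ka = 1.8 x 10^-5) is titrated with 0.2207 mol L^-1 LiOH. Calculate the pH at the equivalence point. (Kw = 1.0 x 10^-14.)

8.87

n(CH3COOH) = 0.1818 x 0.02295 = 0.004172 mol; V(LiOH) at equivalence = 0.004172/0.2207 = 0.01890 L.
At equivalence all the acid is converted to CH3COO-; total volume = 0.02295 + 0.01890 = 0.04185 L, so [CH3COO-] = 0.004172/0.04185 = 0.09969 M.
Kb = Kw/Ka = 1.0e-14 / 1.8 x 10^-5 = 5.56e-10.
[OH^-] = sqrt(Kb x [CH3COO-]) = sqrt(5.56e-10 x 0.09969) = 7.44e-6 M.
pOH = 5.13, so pH = 14.00 - 5.13 = 8.87.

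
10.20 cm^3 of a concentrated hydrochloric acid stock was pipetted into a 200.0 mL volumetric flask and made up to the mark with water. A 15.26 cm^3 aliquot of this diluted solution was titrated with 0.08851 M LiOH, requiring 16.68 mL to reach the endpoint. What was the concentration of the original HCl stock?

1.90 M

n(LiOH) = 0.08851 x 0.01668 = 0.001476 mol.
n(HCl) in the aliquot = 0.001476 mol.
[diluted HCl] = 0.001476 / 0.01526 = 0.09675 M.
Dilution factor = 200.0/10.20 = 19.61, so [stock] = 0.09675 x 19.61 = 1.90 M.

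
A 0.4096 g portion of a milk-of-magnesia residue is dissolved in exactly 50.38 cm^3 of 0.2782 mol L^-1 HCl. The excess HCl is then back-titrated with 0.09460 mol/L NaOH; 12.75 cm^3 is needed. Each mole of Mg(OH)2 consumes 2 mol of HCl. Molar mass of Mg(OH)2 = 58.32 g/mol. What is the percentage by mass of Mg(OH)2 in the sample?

Total n(HCl) added = 0.2782 x 0.05038 = 0.01402 mol.
n(NaOH) used = 0.09460 x 0.01275 = 0.001206 mol, which equals the excess n(HCl).
So n(HCl) consumed by the sample = 0.01402 - 0.001206 = 0.01281 mol.
n(Mg(OH)2) = 0.01281 / 2 = 0.006405 mol.
mass Mg(OH)2 = 0.006405 x 58.32 = 0.3735 g, so %Mg(OH)2 = 0.3735/0.4096 x 100 = 91.2%.

91.2%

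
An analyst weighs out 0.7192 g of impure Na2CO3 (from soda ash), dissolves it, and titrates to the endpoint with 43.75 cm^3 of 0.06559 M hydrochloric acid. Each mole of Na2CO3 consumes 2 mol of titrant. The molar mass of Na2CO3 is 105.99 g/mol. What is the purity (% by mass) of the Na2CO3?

21.1%

n(HCl) = 0.06559 x 0.04375 = 0.002870 mol.
n(Na2CO3) = 0.002870 / 2 = 0.001435 mol.
mass of Na2CO3 = 0.001435 x 105.99 = 0.1521 g.
% purity = 0.1521 / 0.7192 x 100 = 21.1%.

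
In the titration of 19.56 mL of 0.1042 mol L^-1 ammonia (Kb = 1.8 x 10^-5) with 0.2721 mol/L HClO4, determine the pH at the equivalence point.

n(NH3) = 0.1042 x 0.01956 = 0.002038 mol; V(HClO4) at equivalence = 0.002038/0.2721 = 0.007490 L.
At equivalence the base is fully converted to NH4+; total volume = 0.02705 L, so [NH4+] = 0.002038/0.02705 = 0.07535 M.
Ka(NH4+) = Kw/Kb = 1.0e-14 / 1.8 x 10^-5 = 5.56e-10.
[H^+] = sqrt(Ka x [NH4+]) = sqrt(5.56e-10 x 0.07535) = 6.47e-6 M.
pH = -log(6.47e-6) = 5.19.

5.19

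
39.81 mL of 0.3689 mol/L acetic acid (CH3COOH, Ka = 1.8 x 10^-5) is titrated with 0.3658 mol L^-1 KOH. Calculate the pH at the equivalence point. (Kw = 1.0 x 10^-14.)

n(CH3COOH) = 0.3689 x 0.03981 = 0.01469 mol; V(KOH) at equivalence = 0.01469/0.3658 = 0.04015 L.
At equivalence all the acid is converted to CH3COO-; total volume = 0.03981 + 0.04015 = 0.07996 L, so [CH3COO-] = 0.01469/0.07996 = 0.1837 M.
Kb = Kw/Ka = 1.0e-14 / 1.8 x 10^-5 = 5.56e-10.
[OH^-] = sqrt(Kb x [CH3COO-]) = sqrt(5.56e-10 x 0.1837) = 1.01e-5 M.
pOH = 5.00, so pH = 14.00 - 5.00 = 9.00.

9.00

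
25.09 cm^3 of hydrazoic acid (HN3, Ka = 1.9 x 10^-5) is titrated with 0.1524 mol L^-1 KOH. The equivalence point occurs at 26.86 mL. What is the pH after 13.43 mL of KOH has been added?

4.72

13.43 mL is exactly half the equivalence volume (26.86/2), i.e. the half-equivalence point.
There, n(HA) = n(A^-), so pH = pKa = -log(1.9 x 10^-5) = 4.72.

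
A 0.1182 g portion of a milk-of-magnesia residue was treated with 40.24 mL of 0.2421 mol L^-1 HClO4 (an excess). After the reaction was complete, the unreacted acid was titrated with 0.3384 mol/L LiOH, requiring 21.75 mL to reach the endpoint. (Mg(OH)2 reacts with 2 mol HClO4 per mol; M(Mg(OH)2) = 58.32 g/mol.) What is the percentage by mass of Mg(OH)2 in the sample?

58.8%

Total n(HClO4) added = 0.2421 x 0.04024 = 0.009742 mol.
n(LiOH) used = 0.3384 x 0.02175 = 0.007360 mol, which equals the excess n(HClO4).
So n(HClO4) consumed by the sample = 0.009742 - 0.007360 = 0.002382 mol.
n(Mg(OH)2) = 0.002382 / 2 = 0.001191 mol.
mass Mg(OH)2 = 0.001191 x 58.32 = 0.06946 g, so %Mg(OH)2 = 0.06946/0.1182 x 100 = 58.8%.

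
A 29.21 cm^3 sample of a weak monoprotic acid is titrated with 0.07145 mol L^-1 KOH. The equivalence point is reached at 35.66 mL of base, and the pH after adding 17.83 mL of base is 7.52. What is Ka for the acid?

17.83 mL is half of the equivalence volume, so this is the half-equivalence point where [HA] = [A^-].
At half-equivalence pH = pKa, so pKa = 7.52.
Ka = 10^(-7.52) = 3.0 x 10^-8.

3.0 x 10^-8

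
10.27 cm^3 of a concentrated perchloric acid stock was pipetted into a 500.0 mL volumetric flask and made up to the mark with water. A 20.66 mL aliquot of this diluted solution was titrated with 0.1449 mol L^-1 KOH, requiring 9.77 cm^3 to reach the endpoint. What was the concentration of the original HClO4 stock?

n(KOH) = 0.1449 x 0.009770 = 0.001416 mol.
n(HClO4) in the aliquot = 0.001416 mol.
[diluted HClO4] = 0.001416 / 0.02066 = 0.06852 M.
Dilution factor = 500.0/10.27 = 48.69, so [stock] = 0.06852 x 48.69 = 3.34 M.

3.34 M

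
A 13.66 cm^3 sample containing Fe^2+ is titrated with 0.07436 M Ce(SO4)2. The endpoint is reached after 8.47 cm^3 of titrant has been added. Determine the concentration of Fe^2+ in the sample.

n(Ce(SO4)2) = 0.07436 x 0.008470 = 0.0006298 mol.
From the balanced equation, 1 mol Ce(SO4)2 reacts with 1 mol Fe^2+, so n(Fe^2+) = 0.0006298 x 1/1 = 0.0006298 mol.
[Fe^2+] = 0.0006298 / 0.01366 L = 0.0461 M.

0.0461 M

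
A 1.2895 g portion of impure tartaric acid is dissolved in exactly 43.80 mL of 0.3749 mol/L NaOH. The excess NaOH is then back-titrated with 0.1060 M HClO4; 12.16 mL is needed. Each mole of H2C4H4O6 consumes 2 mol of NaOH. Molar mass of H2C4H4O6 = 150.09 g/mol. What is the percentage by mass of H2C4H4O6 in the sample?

Total n(NaOH) added = 0.3749 x 0.04380 = 0.01642 mol.
n(HClO4) used = 0.1060 x 0.01216 = 0.001289 mol, which equals the excess n(NaOH).
So n(NaOH) consumed by the sample = 0.01642 - 0.001289 = 0.01513 mol.
n(H2C4H4O6) = 0.01513 / 2 = 0.007566 mol.
mass H2C4H4O6 = 0.007566 x 150.09 = 1.136 g, so %H2C4H4O6 = 1.136/1.2895 x 100 = 88.1%.

88.1%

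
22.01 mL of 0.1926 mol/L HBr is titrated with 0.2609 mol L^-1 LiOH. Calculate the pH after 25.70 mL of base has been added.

n(acid) = 0.1926 x 0.02201 = 0.004239 mol; n(LiOH) added = 0.2609 x 0.02570 = 0.006705 mol.
Base is in excess by 0.006705 - 0.004239 = 0.002466 mol in a total volume of 0.04771 L.
[OH^-] = 0.002466/0.04771 = 0.05169 M, so pOH = 1.29 and pH = 14.00 - 1.29 = 12.71.

12.71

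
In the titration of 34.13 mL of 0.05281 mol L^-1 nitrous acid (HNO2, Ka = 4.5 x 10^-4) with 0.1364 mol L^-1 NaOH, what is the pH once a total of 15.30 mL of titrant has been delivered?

11.76

n(acid) = 0.05281 x 0.03413 = 0.001802 mol; n(NaOH) added = 0.1364 x 0.01530 = 0.002087 mol.
Base is in excess by 0.002087 - 0.001802 = 0.0002845 mol in a total volume of 0.04943 L.
[OH^-] = 0.0002845/0.04943 = 0.005756 M, so pOH = 2.24 and pH = 14.00 - 2.24 = 11.76.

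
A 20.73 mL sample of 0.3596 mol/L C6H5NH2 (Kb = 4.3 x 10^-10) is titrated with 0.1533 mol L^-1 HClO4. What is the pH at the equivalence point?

n(C6H5NH2) = 0.3596 x 0.02073 = 0.007455 mol; V(HClO4) at equivalence = 0.007455/0.1533 = 0.04863 L.
At equivalence the base is fully converted to C6H5NH3+; total volume = 0.06936 L, so [C6H5NH3+] = 0.007455/0.06936 = 0.1075 M.
Ka(C6H5NH3+) = Kw/Kb = 1.0e-14 / 4.3 x 10^-10 = 2.33e-5.
[H^+] = sqrt(Ka x [C6H5NH3+]) = sqrt(2.33e-5 x 0.1075) = 0.00158 M.
pH = -log(0.00158) = 2.80.

2.80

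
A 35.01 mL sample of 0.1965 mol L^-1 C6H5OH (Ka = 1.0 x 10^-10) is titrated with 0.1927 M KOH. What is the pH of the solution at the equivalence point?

11.49

n(C6H5OH) = 0.1965 x 0.03501 = 0.006879 mol; V(KOH) at equivalence = 0.006879/0.1927 = 0.03570 L.
At equivalence all the acid is converted to C6H5O-; total volume = 0.03501 + 0.03570 = 0.07071 L, so [C6H5O-] = 0.006879/0.07071 = 0.09729 M.
Kb = Kw/Ka = 1.0e-14 / 1.0 x 10^-10 = 0.000100.
[OH^-] = sqrt(Kb x [C6H5O-]) = sqrt(0.000100 x 0.09729) = 0.00312 M.
pOH = 2.51, so pH = 14.00 - 2.51 = 11.49.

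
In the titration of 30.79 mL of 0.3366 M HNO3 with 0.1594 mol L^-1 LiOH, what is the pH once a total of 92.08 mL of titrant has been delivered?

12.55

n(acid) = 0.3366 x 0.03079 = 0.01036 mol; n(LiOH) added = 0.1594 x 0.09208 = 0.01468 mol.
Base is in excess by 0.01468 - 0.01036 = 0.004314 mol in a total volume of 0.1229 L.
[OH^-] = 0.004314/0.1229 = 0.03511 M, so pOH = 1.45 and pH = 14.00 - 1.45 = 12.55.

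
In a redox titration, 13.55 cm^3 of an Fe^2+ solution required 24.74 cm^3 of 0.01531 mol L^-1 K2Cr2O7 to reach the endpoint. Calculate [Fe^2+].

0.168 M

n(K2Cr2O7) = 0.01531 x 0.02474 = 0.0003788 mol.
From the balanced equation, 1 mol K2Cr2O7 reacts with 6 mol Fe^2+, so n(Fe^2+) = 0.0003788 x 6/1 = 0.002273 mol.
[Fe^2+] = 0.002273 / 0.01355 L = 0.168 M.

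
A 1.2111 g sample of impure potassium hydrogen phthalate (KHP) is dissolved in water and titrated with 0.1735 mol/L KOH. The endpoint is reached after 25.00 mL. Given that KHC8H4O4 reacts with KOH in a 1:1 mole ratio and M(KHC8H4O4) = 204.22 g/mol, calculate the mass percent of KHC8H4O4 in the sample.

73.1%

n(KOH) = 0.1735 x 0.02500 = 0.004337 mol.
n(KHC8H4O4) = 0.004337 / 1 = 0.004337 mol.
mass of KHC8H4O4 = 0.004337 x 204.22 = 0.8858 g.
% purity = 0.8858 / 1.2111 x 100 = 73.1%.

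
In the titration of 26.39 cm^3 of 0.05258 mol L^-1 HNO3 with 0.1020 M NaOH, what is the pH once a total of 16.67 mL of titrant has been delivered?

n(acid) = 0.05258 x 0.02639 = 0.001388 mol; n(NaOH) added = 0.1020 x 0.01667 = 0.001700 mol.
Base is in excess by 0.001700 - 0.001388 = 0.0003128 mol in a total volume of 0.04306 L.
[OH^-] = 0.0003128/0.04306 = 0.007263 M, so pOH = 2.14 and pH = 14.00 - 2.14 = 11.86.

11.86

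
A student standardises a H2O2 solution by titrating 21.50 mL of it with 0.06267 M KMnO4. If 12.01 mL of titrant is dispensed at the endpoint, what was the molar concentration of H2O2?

0.0875 M

n(KMnO4) = 0.06267 x 0.01201 = 0.0007527 mol.
From the balanced equation, 2 mol KMnO4 reacts with 5 mol H2O2, so n(H2O2) = 0.0007527 x 5/2 = 0.001882 mol.
[H2O2] = 0.001882 / 0.02150 L = 0.0875 M.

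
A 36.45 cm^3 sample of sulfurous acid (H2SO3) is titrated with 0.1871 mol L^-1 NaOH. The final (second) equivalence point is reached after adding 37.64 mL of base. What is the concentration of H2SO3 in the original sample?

0.0966 M

n(NaOH) = 0.1871 x 0.03764 = 0.007042 mol.
At the final (second) equivalence point, 2 mol OH^- react per mol H2SO3, so n(H2SO3) = 0.007042 / 2 = 0.003521 mol.
[H2SO3] = 0.003521 / 0.03645 L = 0.0966 M.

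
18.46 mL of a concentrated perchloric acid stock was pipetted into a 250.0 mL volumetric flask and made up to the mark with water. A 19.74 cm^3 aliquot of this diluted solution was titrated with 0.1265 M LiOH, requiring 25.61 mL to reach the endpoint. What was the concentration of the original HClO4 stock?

2.22 M

n(LiOH) = 0.1265 x 0.02561 = 0.003240 mol.
n(HClO4) in the aliquot = 0.003240 mol.
[diluted HClO4] = 0.003240 / 0.01974 = 0.1641 M.
Dilution factor = 250.0/18.46 = 13.54, so [stock] = 0.1641 x 13.54 = 2.22 M.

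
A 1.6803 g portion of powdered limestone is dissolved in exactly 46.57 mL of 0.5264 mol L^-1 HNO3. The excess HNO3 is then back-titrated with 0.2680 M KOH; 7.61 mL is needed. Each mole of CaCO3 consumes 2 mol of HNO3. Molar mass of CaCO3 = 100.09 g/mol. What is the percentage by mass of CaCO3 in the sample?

Total n(HNO3) added = 0.5264 x 0.04657 = 0.02451 mol.
n(KOH) used = 0.2680 x 0.007610 = 0.002039 mol, which equals the excess n(HNO3).
So n(HNO3) consumed by the sample = 0.02451 - 0.002039 = 0.02247 mol.
n(CaCO3) = 0.02247 / 2 = 0.01124 mol.
mass CaCO3 = 0.01124 x 100.09 = 1.125 g, so %CaCO3 = 1.125/1.6803 x 100 = 66.9%.

66.9%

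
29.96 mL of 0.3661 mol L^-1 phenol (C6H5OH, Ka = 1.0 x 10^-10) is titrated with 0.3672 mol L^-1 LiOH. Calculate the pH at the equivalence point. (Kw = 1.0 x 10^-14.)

n(C6H5OH) = 0.3661 x 0.02996 = 0.01097 mol; V(LiOH) at equivalence = 0.01097/0.3672 = 0.02987 L.
At equivalence all the acid is converted to C6H5O-; total volume = 0.02996 + 0.02987 = 0.05983 L, so [C6H5O-] = 0.01097/0.05983 = 0.1833 M.
Kb = Kw/Ka = 1.0e-14 / 1.0 x 10^-10 = 0.000100.
[OH^-] = sqrt(Kb x [C6H5O-]) = sqrt(0.000100 x 0.1833) = 0.00428 M.
pOH = 2.37, so pH = 14.00 - 2.37 = 11.63.

11.63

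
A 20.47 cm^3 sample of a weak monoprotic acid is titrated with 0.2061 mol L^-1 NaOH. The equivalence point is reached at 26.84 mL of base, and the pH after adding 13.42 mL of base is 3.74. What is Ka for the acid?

13.42 mL is half of the equivalence volume, so this is the half-equivalence point where [HA] = [A^-].
At half-equivalence pH = pKa, so pKa = 3.74.
Ka = 10^(-3.74) = 1.8 x 10^-4.

1.8 x 10^-4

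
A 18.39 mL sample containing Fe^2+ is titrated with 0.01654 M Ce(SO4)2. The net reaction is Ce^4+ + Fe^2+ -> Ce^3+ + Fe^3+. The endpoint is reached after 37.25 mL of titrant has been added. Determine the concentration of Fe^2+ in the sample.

0.0335 M

n(Ce(SO4)2) = 0.01654 x 0.03725 = 0.0006161 mol.
From the balanced equation, 1 mol Ce(SO4)2 reacts with 1 mol Fe^2+, so n(Fe^2+) = 0.0006161 x 1/1 = 0.0006161 mol.
[Fe^2+] = 0.0006161 / 0.01839 L = 0.0335 M.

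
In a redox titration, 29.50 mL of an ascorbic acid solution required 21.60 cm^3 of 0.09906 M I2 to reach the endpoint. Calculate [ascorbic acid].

n(I2) = 0.09906 x 0.02160 = 0.002140 mol.
From the balanced equation, 1 mol I2 reacts with 1 mol ascorbic acid, so n(ascorbic acid) = 0.002140 x 1/1 = 0.002140 mol.
[ascorbic acid] = 0.002140 / 0.02950 L = 0.0725 M.

0.0725 M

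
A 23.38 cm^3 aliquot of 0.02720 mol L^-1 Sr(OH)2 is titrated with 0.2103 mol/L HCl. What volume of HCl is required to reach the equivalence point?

6.05 mL

n(Sr(OH)2) = 0.02720 mol/L x 0.02338 L = 0.0006359 mol.
The neutralisation is 1 Sr(OH)2 : 2 HCl, so n(HCl) = 0.0006359 x 2/1 = 0.001272 mol.
V(HCl) = 0.001272 / 0.2103 = 0.006048 L = 6.05 mL.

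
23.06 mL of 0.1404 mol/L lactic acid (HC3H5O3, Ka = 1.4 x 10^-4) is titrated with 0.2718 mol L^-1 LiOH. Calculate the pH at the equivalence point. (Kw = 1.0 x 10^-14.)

8.41

n(HC3H5O3) = 0.1404 x 0.02306 = 0.003238 mol; V(LiOH) at equivalence = 0.003238/0.2718 = 0.01191 L.
At equivalence all the acid is converted to C3H5O3-; total volume = 0.02306 + 0.01191 = 0.03497 L, so [C3H5O3-] = 0.003238/0.03497 = 0.09258 M.
Kb = Kw/Ka = 1.0e-14 / 1.4 x 10^-4 = 7.14e-11.
[OH^-] = sqrt(Kb x [C3H5O3-]) = sqrt(7.14e-11 x 0.09258) = 2.57e-6 M.
pOH = 5.59, so pH = 14.00 - 5.59 = 8.41.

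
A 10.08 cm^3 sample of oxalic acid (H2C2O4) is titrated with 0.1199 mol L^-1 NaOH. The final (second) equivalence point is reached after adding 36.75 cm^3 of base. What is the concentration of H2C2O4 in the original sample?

0.219 M

n(NaOH) = 0.1199 x 0.03675 = 0.004406 mol.
At the final (second) equivalence point, 2 mol OH^- react per mol H2C2O4, so n(H2C2O4) = 0.004406 / 2 = 0.002203 mol.
[H2C2O4] = 0.002203 / 0.01008 L = 0.219 M.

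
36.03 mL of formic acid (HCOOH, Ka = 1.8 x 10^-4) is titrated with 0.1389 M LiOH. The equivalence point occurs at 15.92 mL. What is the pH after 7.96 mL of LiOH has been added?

7.96 mL is exactly half the equivalence volume (15.92/2), i.e. the half-equivalence point.
There, n(HA) = n(A^-), so pH = pKa = -log(1.8 x 10^-4) = 3.74.

3.74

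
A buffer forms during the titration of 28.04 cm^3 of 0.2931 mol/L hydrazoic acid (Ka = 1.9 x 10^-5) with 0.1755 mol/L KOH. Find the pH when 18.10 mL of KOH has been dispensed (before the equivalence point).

Initial n(HN3) = 0.2931 x 0.02804 = 0.008219 mol.
n(KOH) added = 0.1755 x 0.01810 = 0.003177 mol, converting that many moles of HN3 to N3-.
Remaining n(HN3) = 0.005042 mol; n(N3-) = 0.003177 mol.
By Henderson-Hasselbalch, pH = pKa + log([A^-]/[HA]) = 4.72 + log(0.003177/0.005042) = 4.72 + (-0.20) = 4.52.

4.52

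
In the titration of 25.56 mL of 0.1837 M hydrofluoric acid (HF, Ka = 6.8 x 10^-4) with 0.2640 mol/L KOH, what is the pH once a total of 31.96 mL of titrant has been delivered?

n(acid) = 0.1837 x 0.02556 = 0.004695 mol; n(KOH) added = 0.2640 x 0.03196 = 0.008437 mol.
Base is in excess by 0.008437 - 0.004695 = 0.003742 mol in a total volume of 0.05752 L.
[OH^-] = 0.003742/0.05752 = 0.06506 M, so pOH = 1.19 and pH = 14.00 - 1.19 = 12.81.

12.81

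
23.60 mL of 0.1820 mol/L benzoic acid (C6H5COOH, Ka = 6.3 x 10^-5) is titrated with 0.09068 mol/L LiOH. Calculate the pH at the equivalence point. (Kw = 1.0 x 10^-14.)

n(C6H5COOH) = 0.1820 x 0.02360 = 0.004295 mol; V(LiOH) at equivalence = 0.004295/0.09068 = 0.04737 L.
At equivalence all the acid is converted to C6H5COO-; total volume = 0.02360 + 0.04737 = 0.07097 L, so [C6H5COO-] = 0.004295/0.07097 = 0.06052 M.
Kb = Kw/Ka = 1.0e-14 / 6.3 x 10^-5 = 1.59e-10.
[OH^-] = sqrt(Kb x [C6H5COO-]) = sqrt(1.59e-10 x 0.06052) = 3.10e-6 M.
pOH = 5.51, so pH = 14.00 - 5.51 = 8.49.

8.49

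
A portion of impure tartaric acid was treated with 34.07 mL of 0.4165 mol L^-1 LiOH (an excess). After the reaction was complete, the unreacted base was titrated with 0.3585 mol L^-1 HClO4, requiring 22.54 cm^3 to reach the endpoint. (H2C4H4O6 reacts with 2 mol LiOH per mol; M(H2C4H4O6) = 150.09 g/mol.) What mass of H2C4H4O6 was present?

Total n(LiOH) added = 0.4165 x 0.03407 = 0.01419 mol.
n(HClO4) used = 0.3585 x 0.02254 = 0.008081 mol, which equals the excess n(LiOH).
So n(LiOH) consumed by the sample = 0.01419 - 0.008081 = 0.006110 mol.
n(H2C4H4O6) = 0.006110 / 2 = 0.003055 mol.
mass = 0.003055 mol x 150.09 g/mol = 0.458 g.

0.458 g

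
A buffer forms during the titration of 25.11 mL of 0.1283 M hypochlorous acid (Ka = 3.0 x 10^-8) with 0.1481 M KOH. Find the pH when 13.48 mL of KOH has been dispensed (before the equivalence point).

7.73

Initial n(HClO) = 0.1283 x 0.02511 = 0.003222 mol.
n(KOH) added = 0.1481 x 0.01348 = 0.001996 mol, converting that many moles of HClO to ClO-.
Remaining n(HClO) = 0.001225 mol; n(ClO-) = 0.001996 mol.
By Henderson-Hasselbalch, pH = pKa + log([A^-]/[HA]) = 7.52 + log(0.001996/0.001225) = 7.52 + (+0.21) = 7.73.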